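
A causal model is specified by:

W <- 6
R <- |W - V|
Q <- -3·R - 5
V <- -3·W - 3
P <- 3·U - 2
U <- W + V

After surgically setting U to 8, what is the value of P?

do(U=8) replaces the equation U <- W + V with the constant U = 8.
P = 3·U - 2  [with U=8]  = 22

22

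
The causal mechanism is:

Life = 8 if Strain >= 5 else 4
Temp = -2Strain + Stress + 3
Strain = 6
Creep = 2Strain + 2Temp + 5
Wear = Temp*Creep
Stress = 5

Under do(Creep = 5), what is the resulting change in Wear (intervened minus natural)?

16

Intervening sets Creep = 5 and removes its equation (Creep = 2Strain + 2Temp + 5).
Temp = -2Strain + Stress + 3  [with Strain=6, Stress=5]  = -4
Wear = Temp*Creep  [with Temp=-4, Creep=5]  = -20
Without intervention: Temp = -2Strain + Stress + 3  [with Strain=6, Stress=5]  = -4; Creep = 2Strain + 2Temp + 5  [with Strain=6, Temp=-4]  = 9; Wear = Temp*Creep  [with Temp=-4, Creep=9]  = -36.
Change = -20 − (-36) = 16.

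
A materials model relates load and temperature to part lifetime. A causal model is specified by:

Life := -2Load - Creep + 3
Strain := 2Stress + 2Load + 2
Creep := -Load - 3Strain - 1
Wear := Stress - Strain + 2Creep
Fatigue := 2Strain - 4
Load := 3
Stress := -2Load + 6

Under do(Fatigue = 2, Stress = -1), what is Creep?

Under do(Fatigue = 2, Stress = -1), each intervened variable's structural equation is replaced by its fixed value.
Strain = 2Stress + 2Load + 2  [with Stress=-1, Load=3]  = 6
Creep = -Load - 3Strain - 1  [with Load=3, Strain=6]  = -22

-22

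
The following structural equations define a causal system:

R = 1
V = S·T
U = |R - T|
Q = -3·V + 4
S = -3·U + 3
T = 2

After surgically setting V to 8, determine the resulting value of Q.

-20

The intervention breaks the incoming arrows to V: V = S·T no longer applies, and V = 8.
Q = -3·V + 4  [with V=8]  = -20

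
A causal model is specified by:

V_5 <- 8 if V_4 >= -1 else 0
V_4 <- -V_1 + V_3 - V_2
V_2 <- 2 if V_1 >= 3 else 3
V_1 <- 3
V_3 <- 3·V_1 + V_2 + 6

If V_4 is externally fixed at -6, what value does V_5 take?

Intervening sets V_4 = -6 and removes its equation (V_4 <- -V_1 + V_3 - V_2).
V_5 = 8 if V_4 >= -1 else 0  [with V_4=-6]  = 0

0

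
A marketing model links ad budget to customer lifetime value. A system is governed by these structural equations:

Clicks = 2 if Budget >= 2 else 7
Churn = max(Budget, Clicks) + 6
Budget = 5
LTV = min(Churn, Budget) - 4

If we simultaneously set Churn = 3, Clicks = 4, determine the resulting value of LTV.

The joint intervention fixes Churn = 3, Clicks = 4, removing each variable's own equation.
LTV = min(Churn, Budget) - 4  [with Churn=3, Budget=5]  = -1

-1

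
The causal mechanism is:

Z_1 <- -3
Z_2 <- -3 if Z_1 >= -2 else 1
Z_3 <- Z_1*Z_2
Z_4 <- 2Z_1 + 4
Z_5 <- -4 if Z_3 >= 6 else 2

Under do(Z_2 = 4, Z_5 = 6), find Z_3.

-12

Under do(Z_2 = 4, Z_5 = 6), each intervened variable's structural equation is replaced by its fixed value.
Z_3 = Z_1*Z_2  [with Z_1=-3, Z_2=4]  = -12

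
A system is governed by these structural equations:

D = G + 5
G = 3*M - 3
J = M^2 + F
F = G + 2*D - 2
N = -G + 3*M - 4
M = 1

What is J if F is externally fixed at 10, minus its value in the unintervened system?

The intervention breaks the incoming arrows to F: F = G + 2*D - 2 no longer applies, and F = 10.
J = M^2 + F  [with M=1, F=10]  = 11
Without intervention: G = 3*M - 3  [with M=1]  = 0; D = G + 5  [with G=0]  = 5; F = G + 2*D - 2  [with G=0, D=5]  = 8; J = M^2 + F  [with M=1, F=8]  = 9.
Change = 11 − 9 = 2.

2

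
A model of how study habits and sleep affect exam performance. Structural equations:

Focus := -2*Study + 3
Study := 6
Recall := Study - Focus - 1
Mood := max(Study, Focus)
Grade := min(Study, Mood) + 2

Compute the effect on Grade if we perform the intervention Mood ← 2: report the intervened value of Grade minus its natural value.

do(Mood=2) replaces the equation Mood := max(Study, Focus) with the constant Mood = 2.
Grade = min(Study, Mood) + 2  [with Study=6, Mood=2]  = 4
Without intervention: Focus = -2*Study + 3  [with Study=6]  = -9; Mood = max(Study, Focus)  [with Study=6, Focus=-9]  = 6; Grade = min(Study, Mood) + 2  [with Study=6, Mood=6]  = 8.
Change = 4 − 8 = -4.

-4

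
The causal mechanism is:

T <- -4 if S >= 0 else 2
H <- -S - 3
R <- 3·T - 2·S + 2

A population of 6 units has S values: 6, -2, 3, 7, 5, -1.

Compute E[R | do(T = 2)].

2

The intervention sets T=2 in all 6 units regardless of S. Recomputing R per unit gives -4, 12, 2, -6, -2, 10; average 2.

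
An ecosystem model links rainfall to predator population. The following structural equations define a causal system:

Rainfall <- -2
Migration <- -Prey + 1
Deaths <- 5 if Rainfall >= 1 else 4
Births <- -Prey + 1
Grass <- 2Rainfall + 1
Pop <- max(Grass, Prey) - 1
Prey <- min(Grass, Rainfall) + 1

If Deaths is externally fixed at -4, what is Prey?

do(Deaths=-4) replaces the equation Deaths <- 5 if Rainfall >= 1 else 4 with the constant Deaths = -4.
Prey is not downstream of the intervention, so its value is determined by the original equations.
Grass = 2Rainfall + 1  [with Rainfall=-2]  = -3
Prey = min(Grass, Rainfall) + 1  [with Grass=-3, Rainfall=-2]  = -2

-2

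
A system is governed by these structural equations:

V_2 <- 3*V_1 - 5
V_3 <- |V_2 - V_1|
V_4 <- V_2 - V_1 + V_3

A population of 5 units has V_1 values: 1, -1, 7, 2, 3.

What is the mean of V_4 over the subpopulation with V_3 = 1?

Conditioning on V_3=1 selects the 2 unit(s) with V_1 ∈ {2, 3}. Their V_4 values: 0, 2. Mean = 1.

1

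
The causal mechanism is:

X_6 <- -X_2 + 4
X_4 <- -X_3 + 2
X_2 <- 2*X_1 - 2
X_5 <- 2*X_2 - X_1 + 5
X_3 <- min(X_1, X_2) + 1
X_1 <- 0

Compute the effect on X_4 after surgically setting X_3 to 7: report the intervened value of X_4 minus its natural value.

-8

The intervention breaks the incoming arrows to X_3: X_3 <- min(X_1, X_2) + 1 no longer applies, and X_3 = 7.
X_4 = -X_3 + 2  [with X_3=7]  = -5
Without intervention: X_2 = 2*X_1 - 2  [with X_1=0]  = -2; X_3 = min(X_1, X_2) + 1  [with X_1=0, X_2=-2]  = -1; X_4 = -X_3 + 2  [with X_3=-1]  = 3.
Change = -5 − 3 = -8.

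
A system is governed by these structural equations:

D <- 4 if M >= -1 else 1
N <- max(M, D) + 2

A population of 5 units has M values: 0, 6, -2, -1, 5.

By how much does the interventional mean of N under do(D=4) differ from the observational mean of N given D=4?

do(D=4) breaks D's dependence on M. With D=4 fixed, N across the units is 6, 8, 6, 6, 7, mean 6.6.
Observing D=4 restricts to units where D's equation naturally yields 4: M ∈ {0, 6, -1, 5}. In that subpopulation N = 6, 8, 6, 7, mean 6.75.
Difference = 6.6 − 6.75 = -0.15.

-0.15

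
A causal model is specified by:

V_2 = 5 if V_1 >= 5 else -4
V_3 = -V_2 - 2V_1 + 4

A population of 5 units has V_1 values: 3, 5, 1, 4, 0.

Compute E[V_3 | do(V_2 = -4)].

Every unit gets V_2=-4 under the intervention. V_3 values become 2, -2, 6, 0, 8; E[V_3|do(V_2=-4)] = 2.8.

2.8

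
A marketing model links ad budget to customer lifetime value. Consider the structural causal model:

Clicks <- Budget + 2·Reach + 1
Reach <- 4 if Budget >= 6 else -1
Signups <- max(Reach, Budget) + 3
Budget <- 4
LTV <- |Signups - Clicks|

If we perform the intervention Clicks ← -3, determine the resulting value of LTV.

do(Clicks=-3) replaces the equation Clicks <- Budget + 2·Reach + 1 with the constant Clicks = -3.
Reach = 4 if Budget >= 6 else -1  [with Budget=4]  = -1
Signups = max(Reach, Budget) + 3  [with Reach=-1, Budget=4]  = 7
LTV = |Signups - Clicks|  [with Signups=7, Clicks=-3]  = 10

10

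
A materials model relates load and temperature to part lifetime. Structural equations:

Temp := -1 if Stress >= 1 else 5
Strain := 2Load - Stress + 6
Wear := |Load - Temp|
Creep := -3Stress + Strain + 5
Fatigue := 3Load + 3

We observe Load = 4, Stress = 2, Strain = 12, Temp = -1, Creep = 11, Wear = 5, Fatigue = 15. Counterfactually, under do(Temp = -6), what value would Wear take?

Under do(Temp=-6), the mechanism Temp := -1 if Stress >= 1 else 5 is discarded; Temp is fixed at -6.
Wear = |Load - Temp|  [with Load=4, Temp=-6]  = 10

10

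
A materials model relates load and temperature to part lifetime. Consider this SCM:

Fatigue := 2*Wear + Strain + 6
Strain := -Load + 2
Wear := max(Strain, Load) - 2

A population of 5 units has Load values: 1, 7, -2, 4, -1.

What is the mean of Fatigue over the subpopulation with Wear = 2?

Observing Wear=2 restricts to units where Wear's equation naturally yields 2: Load ∈ {-2, 4}. In that subpopulation Fatigue = 14, 8, mean 11.

11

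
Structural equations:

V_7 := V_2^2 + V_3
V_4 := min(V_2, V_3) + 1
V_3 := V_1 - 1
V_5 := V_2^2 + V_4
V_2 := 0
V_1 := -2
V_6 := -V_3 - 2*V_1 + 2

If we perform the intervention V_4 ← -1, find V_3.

-3

Under do(V_4=-1), the mechanism V_4 := min(V_2, V_3) + 1 is discarded; V_4 is fixed at -1.
Since V_3 is not a descendant of the intervened variable, it is unaffected.
V_3 = V_1 - 1  [with V_1=-2]  = -3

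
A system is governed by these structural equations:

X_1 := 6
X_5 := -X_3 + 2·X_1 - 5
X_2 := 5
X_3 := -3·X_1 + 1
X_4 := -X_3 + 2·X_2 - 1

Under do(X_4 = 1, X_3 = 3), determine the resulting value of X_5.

4

The joint intervention fixes X_4 = 1, X_3 = 3, removing each variable's own equation.
X_5 = -X_3 + 2·X_1 - 5  [with X_3=3, X_1=6]  = 4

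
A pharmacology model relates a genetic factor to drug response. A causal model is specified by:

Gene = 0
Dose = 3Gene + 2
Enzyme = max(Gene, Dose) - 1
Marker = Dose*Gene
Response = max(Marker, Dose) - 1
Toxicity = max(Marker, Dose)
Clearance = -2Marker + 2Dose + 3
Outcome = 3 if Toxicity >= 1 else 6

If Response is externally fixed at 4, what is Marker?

0

The intervention breaks the incoming arrows to Response: Response = max(Marker, Dose) - 1 no longer applies, and Response = 4.
Since Marker is not a descendant of the intervened variable, it is unaffected.
Dose = 3Gene + 2  [with Gene=0]  = 2
Marker = Dose*Gene  [with Dose=2, Gene=0]  = 0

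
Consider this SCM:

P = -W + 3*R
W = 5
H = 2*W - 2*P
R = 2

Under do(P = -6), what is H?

The intervention breaks the incoming arrows to P: P = -W + 3*R no longer applies, and P = -6.
H = 2*W - 2*P  [with W=5, P=-6]  = 22

22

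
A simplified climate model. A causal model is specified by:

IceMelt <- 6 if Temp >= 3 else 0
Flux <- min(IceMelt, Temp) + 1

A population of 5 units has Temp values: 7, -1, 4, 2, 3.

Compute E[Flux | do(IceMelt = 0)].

The intervention sets IceMelt=0 in all 5 units regardless of Temp. Recomputing Flux per unit gives 1, 0, 1, 1, 1; average 0.8.

0.8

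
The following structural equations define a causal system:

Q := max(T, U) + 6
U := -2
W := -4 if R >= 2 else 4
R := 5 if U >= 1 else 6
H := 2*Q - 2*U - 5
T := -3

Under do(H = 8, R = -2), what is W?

Setting H = 8, R = -2 by intervention discards those variables' equations.
W = -4 if R >= 2 else 4  [with R=-2]  = 4

4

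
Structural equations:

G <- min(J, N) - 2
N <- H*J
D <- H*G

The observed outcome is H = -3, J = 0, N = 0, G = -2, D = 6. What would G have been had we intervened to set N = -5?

The intervention breaks the incoming arrows to N: N <- H*J no longer applies, and N = -5.
G = min(J, N) - 2  [with J=0, N=-5]  = -7

-7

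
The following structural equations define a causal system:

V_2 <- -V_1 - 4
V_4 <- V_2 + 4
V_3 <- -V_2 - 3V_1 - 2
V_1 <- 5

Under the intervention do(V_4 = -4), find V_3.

Under do(V_4=-4), the mechanism V_4 <- V_2 + 4 is discarded; V_4 is fixed at -4.
Since V_3 is not a descendant of the intervened variable, it is unaffected.
V_2 = -V_1 - 4  [with V_1=5]  = -9
V_3 = -V_2 - 3V_1 - 2  [with V_2=-9, V_1=5]  = -8

-8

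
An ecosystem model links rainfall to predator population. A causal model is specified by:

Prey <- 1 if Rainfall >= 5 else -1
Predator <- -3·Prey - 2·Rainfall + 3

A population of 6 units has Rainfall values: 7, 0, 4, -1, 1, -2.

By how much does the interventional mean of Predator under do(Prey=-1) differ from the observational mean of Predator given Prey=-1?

Under do(Prey=-1), Prey's equation is replaced by Prey=-1 for every unit. Per-unit Predator: -8, 6, -2, 8, 4, 10. Mean = 3.
Conditioning on Prey=-1 selects the 5 unit(s) with Rainfall ∈ {0, 4, -1, 1, -2}. Their Predator values: 6, -2, 8, 4, 10. Mean = 5.2.
Difference = 3 − 5.2 = -2.2.

-2.2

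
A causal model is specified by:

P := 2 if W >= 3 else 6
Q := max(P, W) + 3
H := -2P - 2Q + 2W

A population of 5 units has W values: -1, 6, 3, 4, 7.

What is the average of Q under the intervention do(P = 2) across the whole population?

7.4

The intervention sets P=2 in all 5 units regardless of W. Recomputing Q per unit gives 5, 9, 6, 7, 10; average 7.4.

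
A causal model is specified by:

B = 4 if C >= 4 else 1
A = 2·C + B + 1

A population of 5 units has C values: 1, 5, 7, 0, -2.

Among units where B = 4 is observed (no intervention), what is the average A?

Conditioning on B=4 selects the 2 unit(s) with C ∈ {5, 7}. Their A values: 15, 19. Mean = 17.

17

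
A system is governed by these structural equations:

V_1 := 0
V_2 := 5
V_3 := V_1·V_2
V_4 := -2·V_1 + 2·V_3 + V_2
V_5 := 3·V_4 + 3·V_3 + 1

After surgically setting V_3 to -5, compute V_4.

-5

The intervention breaks the incoming arrows to V_3: V_3 := V_1·V_2 no longer applies, and V_3 = -5.
V_4 = -2·V_1 + 2·V_3 + V_2  [with V_1=0, V_3=-5, V_2=5]  = -5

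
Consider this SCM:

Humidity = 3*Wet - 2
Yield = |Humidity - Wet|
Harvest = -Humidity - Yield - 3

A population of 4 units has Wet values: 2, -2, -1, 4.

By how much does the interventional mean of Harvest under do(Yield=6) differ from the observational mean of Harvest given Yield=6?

0.75

do(Yield=6) breaks Yield's dependence on Wet. With Yield=6 fixed, Harvest across the units is -13, -1, -4, -19, mean -9.25.
Conditioning on Yield=6 selects the 2 unit(s) with Wet ∈ {-2, 4}. Their Harvest values: -1, -19. Mean = -10.
Difference = -9.25 − (-10) = 0.75.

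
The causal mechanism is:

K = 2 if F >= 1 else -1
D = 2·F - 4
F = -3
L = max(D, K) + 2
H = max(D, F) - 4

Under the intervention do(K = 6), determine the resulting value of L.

Intervening sets K = 6 and removes its equation (K = 2 if F >= 1 else -1).
D = 2·F - 4  [with F=-3]  = -10
L = max(D, K) + 2  [with D=-10, K=6]  = 8

8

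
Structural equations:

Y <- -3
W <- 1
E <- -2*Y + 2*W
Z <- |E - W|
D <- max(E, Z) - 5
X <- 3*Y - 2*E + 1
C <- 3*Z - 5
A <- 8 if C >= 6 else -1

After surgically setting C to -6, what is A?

do(C=-6) replaces the equation C <- 3*Z - 5 with the constant C = -6.
A = 8 if C >= 6 else -1  [with C=-6]  = -1

-1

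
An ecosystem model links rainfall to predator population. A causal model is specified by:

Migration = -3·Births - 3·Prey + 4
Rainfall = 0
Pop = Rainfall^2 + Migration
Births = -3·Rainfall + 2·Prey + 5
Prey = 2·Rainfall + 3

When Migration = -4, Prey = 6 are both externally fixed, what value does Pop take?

The joint intervention fixes Migration = -4, Prey = 6, removing each variable's own equation.
Pop = Rainfall^2 + Migration  [with Rainfall=0, Migration=-4]  = -4

-4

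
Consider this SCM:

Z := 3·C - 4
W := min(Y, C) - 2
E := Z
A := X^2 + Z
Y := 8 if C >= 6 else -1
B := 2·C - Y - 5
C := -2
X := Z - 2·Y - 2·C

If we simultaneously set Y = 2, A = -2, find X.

-10

The joint intervention fixes Y = 2, A = -2, removing each variable's own equation.
Z = 3·C - 4  [with C=-2]  = -10
X = Z - 2·Y - 2·C  [with Z=-10, Y=2, C=-2]  = -10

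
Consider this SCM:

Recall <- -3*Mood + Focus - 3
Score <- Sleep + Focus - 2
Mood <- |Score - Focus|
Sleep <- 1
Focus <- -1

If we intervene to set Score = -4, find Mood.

The intervention breaks the incoming arrows to Score: Score <- Sleep + Focus - 2 no longer applies, and Score = -4.
Mood = |Score - Focus|  [with Score=-4, Focus=-1]  = 3

3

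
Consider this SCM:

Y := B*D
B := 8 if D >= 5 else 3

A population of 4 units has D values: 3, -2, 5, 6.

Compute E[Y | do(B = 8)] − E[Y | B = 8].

The intervention sets B=8 in all 4 units regardless of D. Recomputing Y per unit gives 24, -16, 40, 48; average 24.
E[Y|B=8] averages over only the 2 units with B=8 (D = 5, 6): Y = 40, 48, mean 44.
Difference = 24 − 44 = -20.

-20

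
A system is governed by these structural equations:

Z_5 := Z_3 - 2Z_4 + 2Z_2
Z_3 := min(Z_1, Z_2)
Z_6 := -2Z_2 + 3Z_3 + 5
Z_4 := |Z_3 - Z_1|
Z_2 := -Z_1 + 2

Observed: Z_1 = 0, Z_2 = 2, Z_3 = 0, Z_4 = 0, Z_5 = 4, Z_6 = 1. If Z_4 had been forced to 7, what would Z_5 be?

-10

Intervening sets Z_4 = 7 and removes its equation (Z_4 := |Z_3 - Z_1|).
Z_2 = -Z_1 + 2  [with Z_1=0]  = 2
Z_3 = min(Z_1, Z_2)  [with Z_1=0, Z_2=2]  = 0
Z_5 = Z_3 - 2Z_4 + 2Z_2  [with Z_3=0, Z_4=7, Z_2=2]  = -10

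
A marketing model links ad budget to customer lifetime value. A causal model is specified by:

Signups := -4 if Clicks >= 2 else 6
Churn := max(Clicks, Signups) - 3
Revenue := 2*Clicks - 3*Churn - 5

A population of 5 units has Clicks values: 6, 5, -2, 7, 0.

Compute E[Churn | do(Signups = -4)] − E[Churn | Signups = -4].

-2.8

Every unit gets Signups=-4 under the intervention. Churn values become 3, 2, -5, 4, -3; E[Churn|do(Signups=-4)] = 0.2.
Observing Signups=-4 restricts to units where Signups's equation naturally yields -4: Clicks ∈ {6, 5, 7}. In that subpopulation Churn = 3, 2, 4, mean 3.
Difference = 0.2 − 3 = -2.8.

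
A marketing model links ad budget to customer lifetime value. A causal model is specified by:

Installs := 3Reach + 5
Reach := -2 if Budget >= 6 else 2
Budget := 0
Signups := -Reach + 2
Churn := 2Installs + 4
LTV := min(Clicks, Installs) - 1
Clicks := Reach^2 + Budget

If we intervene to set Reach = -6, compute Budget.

Under do(Reach=-6), the mechanism Reach := -2 if Budget >= 6 else 2 is discarded; Reach is fixed at -6.
Budget is not downstream of the intervention, so its value is determined by the original equations.

0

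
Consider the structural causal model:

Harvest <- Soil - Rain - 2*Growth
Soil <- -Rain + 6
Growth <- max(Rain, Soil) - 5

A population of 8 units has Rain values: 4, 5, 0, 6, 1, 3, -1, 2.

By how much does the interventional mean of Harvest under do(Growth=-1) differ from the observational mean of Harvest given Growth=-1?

1

The intervention sets Growth=-1 in all 8 units regardless of Rain. Recomputing Harvest per unit gives 0, -2, 8, -4, 6, 2, 10, 4; average 3.
Conditioning on Growth=-1 selects the 2 unit(s) with Rain ∈ {4, 2}. Their Harvest values: 0, 4. Mean = 2.
Difference = 3 − 2 = 1.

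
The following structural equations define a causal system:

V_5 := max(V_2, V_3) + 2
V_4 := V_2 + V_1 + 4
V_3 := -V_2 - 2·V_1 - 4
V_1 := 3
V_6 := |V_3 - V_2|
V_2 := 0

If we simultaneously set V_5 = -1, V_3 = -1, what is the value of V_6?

The joint intervention fixes V_5 = -1, V_3 = -1, removing each variable's own equation.
V_6 = |V_3 - V_2|  [with V_3=-1, V_2=0]  = 1

1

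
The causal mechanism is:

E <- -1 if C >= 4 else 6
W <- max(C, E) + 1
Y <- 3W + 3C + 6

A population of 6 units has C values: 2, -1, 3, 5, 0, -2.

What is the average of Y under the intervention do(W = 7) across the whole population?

30.5

Every unit gets W=7 under the intervention. Y values become 33, 24, 36, 42, 27, 21; E[Y|do(W=7)] = 30.5.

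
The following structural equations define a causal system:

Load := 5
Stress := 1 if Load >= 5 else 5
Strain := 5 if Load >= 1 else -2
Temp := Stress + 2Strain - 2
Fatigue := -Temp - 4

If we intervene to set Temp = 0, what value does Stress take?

The intervention breaks the incoming arrows to Temp: Temp := Stress + 2Strain - 2 no longer applies, and Temp = 0.
Since Stress is not a descendant of the intervened variable, it is unaffected.
Stress = 1 if Load >= 5 else 5  [with Load=5]  = 1

1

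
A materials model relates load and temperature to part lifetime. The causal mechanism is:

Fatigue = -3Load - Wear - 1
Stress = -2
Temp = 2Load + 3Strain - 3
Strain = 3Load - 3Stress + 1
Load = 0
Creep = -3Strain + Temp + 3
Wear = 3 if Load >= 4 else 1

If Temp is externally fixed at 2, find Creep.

-16

Intervening sets Temp = 2 and removes its equation (Temp = 2Load + 3Strain - 3).
Strain = 3Load - 3Stress + 1  [with Load=0, Stress=-2]  = 7
Creep = -3Strain + Temp + 3  [with Strain=7, Temp=2]  = -16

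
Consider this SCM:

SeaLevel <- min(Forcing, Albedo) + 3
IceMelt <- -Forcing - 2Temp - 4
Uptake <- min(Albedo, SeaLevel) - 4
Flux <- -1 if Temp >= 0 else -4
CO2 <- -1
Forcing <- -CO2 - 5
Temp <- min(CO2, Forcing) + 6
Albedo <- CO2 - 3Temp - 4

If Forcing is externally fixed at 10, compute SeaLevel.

Under do(Forcing=10), the mechanism Forcing <- -CO2 - 5 is discarded; Forcing is fixed at 10.
Temp = min(CO2, Forcing) + 6  [with CO2=-1, Forcing=10]  = 5
Albedo = CO2 - 3Temp - 4  [with CO2=-1, Temp=5]  = -20
SeaLevel = min(Forcing, Albedo) + 3  [with Forcing=10, Albedo=-20]  = -17

-17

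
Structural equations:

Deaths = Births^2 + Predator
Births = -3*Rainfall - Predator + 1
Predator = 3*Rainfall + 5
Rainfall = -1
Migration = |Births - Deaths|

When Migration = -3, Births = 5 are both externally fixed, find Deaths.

Under do(Migration = -3, Births = 5), each intervened variable's structural equation is replaced by its fixed value.
Predator = 3*Rainfall + 5  [with Rainfall=-1]  = 2
Deaths = Births^2 + Predator  [with Births=5, Predator=2]  = 27

27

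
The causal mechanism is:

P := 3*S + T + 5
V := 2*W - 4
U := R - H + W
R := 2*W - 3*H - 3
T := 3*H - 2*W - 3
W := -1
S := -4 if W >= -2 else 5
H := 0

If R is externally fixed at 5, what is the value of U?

4

The intervention breaks the incoming arrows to R: R := 2*W - 3*H - 3 no longer applies, and R = 5.
U = R - H + W  [with R=5, H=0, W=-1]  = 4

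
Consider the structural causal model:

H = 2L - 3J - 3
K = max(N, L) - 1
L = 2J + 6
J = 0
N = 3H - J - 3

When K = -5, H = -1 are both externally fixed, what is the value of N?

Under do(K = -5, H = -1), each intervened variable's structural equation is replaced by its fixed value.
N = 3H - J - 3  [with H=-1, J=0]  = -6

-6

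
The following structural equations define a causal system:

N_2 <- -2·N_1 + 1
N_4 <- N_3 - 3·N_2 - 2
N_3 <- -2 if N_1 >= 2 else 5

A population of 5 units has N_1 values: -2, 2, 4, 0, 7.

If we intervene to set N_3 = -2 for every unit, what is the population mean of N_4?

6.2

Every unit gets N_3=-2 under the intervention. N_4 values become -19, 5, 17, -7, 35; E[N_4|do(N_3=-2)] = 6.2.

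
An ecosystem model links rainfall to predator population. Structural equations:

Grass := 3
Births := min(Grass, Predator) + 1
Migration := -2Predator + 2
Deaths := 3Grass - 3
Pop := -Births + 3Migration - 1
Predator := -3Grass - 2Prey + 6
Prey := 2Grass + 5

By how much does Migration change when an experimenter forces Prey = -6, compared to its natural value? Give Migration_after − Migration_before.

-68

Under do(Prey=-6), the mechanism Prey := 2Grass + 5 is discarded; Prey is fixed at -6.
Predator = -3Grass - 2Prey + 6  [with Grass=3, Prey=-6]  = 9
Migration = -2Predator + 2  [with Predator=9]  = -16
Without intervention: Prey = 2Grass + 5  [with Grass=3]  = 11; Predator = -3Grass - 2Prey + 6  [with Grass=3, Prey=11]  = -25; Migration = -2Predator + 2  [with Predator=-25]  = 52.
Change = -16 − 52 = -68.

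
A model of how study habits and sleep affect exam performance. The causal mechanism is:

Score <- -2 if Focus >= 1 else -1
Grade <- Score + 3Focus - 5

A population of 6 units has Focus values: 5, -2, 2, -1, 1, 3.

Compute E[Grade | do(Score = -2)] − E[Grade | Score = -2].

do(Score=-2) breaks Score's dependence on Focus. With Score=-2 fixed, Grade across the units is 8, -13, -1, -10, -4, 2, mean -3.
Observing Score=-2 restricts to units where Score's equation naturally yields -2: Focus ∈ {5, 2, 1, 3}. In that subpopulation Grade = 8, -1, -4, 2, mean 1.25.
Difference = -3 − 1.25 = -4.25.

-4.25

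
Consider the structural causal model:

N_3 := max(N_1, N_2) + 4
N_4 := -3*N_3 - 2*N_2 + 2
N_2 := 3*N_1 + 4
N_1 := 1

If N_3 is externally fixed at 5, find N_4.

-27

The intervention breaks the incoming arrows to N_3: N_3 := max(N_1, N_2) + 4 no longer applies, and N_3 = 5.
N_2 = 3*N_1 + 4  [with N_1=1]  = 7
N_4 = -3*N_3 - 2*N_2 + 2  [with N_3=5, N_2=7]  = -27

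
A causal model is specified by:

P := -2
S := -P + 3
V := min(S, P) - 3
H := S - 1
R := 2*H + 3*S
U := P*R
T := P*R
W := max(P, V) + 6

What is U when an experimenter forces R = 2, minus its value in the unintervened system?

42

The intervention breaks the incoming arrows to R: R := 2*H + 3*S no longer applies, and R = 2.
U = P*R  [with P=-2, R=2]  = -4
Without intervention: S = -P + 3  [with P=-2]  = 5; H = S - 1  [with S=5]  = 4; R = 2*H + 3*S  [with H=4, S=5]  = 23; U = P*R  [with P=-2, R=23]  = -46.
Change = -4 − (-46) = 42.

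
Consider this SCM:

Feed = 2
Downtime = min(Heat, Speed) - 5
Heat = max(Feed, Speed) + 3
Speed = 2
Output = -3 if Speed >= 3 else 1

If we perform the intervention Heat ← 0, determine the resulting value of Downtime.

do(Heat=0) replaces the equation Heat = max(Feed, Speed) + 3 with the constant Heat = 0.
Downtime = min(Heat, Speed) - 5  [with Heat=0, Speed=2]  = -5

-5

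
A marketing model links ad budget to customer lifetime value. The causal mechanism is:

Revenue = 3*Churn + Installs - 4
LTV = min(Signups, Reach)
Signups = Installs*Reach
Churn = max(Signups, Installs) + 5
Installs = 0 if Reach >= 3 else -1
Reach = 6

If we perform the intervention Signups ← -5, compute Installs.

Under do(Signups=-5), the mechanism Signups = Installs*Reach is discarded; Signups is fixed at -5.
Since Installs is not a descendant of the intervened variable, it is unaffected.
Installs = 0 if Reach >= 3 else -1  [with Reach=6]  = 0

0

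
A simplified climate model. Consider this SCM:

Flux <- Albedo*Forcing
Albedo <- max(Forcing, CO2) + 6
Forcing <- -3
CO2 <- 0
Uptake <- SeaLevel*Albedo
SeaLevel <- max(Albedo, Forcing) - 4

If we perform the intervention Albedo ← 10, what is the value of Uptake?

60

The intervention breaks the incoming arrows to Albedo: Albedo <- max(Forcing, CO2) + 6 no longer applies, and Albedo = 10.
SeaLevel = max(Albedo, Forcing) - 4  [with Albedo=10, Forcing=-3]  = 6
Uptake = SeaLevel*Albedo  [with SeaLevel=6, Albedo=10]  = 60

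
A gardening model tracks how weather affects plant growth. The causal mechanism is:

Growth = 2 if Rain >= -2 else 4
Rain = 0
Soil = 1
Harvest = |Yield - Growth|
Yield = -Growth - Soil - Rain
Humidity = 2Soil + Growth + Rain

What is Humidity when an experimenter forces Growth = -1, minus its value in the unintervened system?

-3

The intervention breaks the incoming arrows to Growth: Growth = 2 if Rain >= -2 else 4 no longer applies, and Growth = -1.
Humidity = 2Soil + Growth + Rain  [with Soil=1, Growth=-1, Rain=0]  = 1
Without intervention: Growth = 2 if Rain >= -2 else 4  [with Rain=0]  = 2; Humidity = 2Soil + Growth + Rain  [with Soil=1, Growth=2, Rain=0]  = 4.
Change = 1 − 4 = -3.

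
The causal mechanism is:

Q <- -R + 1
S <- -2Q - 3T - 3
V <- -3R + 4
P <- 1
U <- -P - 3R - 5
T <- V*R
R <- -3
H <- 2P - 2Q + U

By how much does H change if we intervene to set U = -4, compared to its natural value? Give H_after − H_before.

The intervention breaks the incoming arrows to U: U <- -P - 3R - 5 no longer applies, and U = -4.
Q = -R + 1  [with R=-3]  = 4
H = 2P - 2Q + U  [with P=1, Q=4, U=-4]  = -10
Without intervention: Q = -R + 1  [with R=-3]  = 4; U = -P - 3R - 5  [with P=1, R=-3]  = 3; H = 2P - 2Q + U  [with P=1, Q=4, U=3]  = -3.
Change = -10 − (-3) = -7.

-7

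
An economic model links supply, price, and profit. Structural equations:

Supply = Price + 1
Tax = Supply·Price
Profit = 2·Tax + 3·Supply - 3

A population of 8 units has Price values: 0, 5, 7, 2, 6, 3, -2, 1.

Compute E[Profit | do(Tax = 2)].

12.25

The intervention sets Tax=2 in all 8 units regardless of Price. Recomputing Profit per unit gives 4, 19, 25, 10, 22, 13, -2, 7; average 12.25.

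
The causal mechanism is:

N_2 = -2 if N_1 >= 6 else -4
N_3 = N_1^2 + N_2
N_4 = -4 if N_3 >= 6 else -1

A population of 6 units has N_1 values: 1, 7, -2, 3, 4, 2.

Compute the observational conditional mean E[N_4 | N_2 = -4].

-1.6

Observing N_2=-4 restricts to units where N_2's equation naturally yields -4: N_1 ∈ {1, -2, 3, 4, 2}. In that subpopulation N_4 = -1, -1, -1, -4, -1, mean -1.6.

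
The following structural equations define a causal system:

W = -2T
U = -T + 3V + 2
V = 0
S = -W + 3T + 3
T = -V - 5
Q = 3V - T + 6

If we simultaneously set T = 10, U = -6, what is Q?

-4

Setting T = 10, U = -6 by intervention discards those variables' equations.
Q = 3V - T + 6  [with V=0, T=10]  = -4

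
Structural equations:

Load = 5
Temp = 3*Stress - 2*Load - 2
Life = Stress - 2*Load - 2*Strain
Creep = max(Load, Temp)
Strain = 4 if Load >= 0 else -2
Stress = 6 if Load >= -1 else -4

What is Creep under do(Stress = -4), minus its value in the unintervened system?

do(Stress=-4) replaces the equation Stress = 6 if Load >= -1 else -4 with the constant Stress = -4.
Temp = 3*Stress - 2*Load - 2  [with Stress=-4, Load=5]  = -24
Creep = max(Load, Temp)  [with Load=5, Temp=-24]  = 5
Without intervention: Stress = 6 if Load >= -1 else -4  [with Load=5]  = 6; Temp = 3*Stress - 2*Load - 2  [with Stress=6, Load=5]  = 6; Creep = max(Load, Temp)  [with Load=5, Temp=6]  = 6.
Change = 5 − 6 = -1.

-1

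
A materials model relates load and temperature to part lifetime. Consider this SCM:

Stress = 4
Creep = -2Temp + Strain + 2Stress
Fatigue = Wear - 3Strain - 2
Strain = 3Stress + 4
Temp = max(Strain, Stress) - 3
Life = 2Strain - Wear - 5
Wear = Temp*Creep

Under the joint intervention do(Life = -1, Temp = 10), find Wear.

Under do(Life = -1, Temp = 10), each intervened variable's structural equation is replaced by its fixed value.
Strain = 3Stress + 4  [with Stress=4]  = 16
Creep = -2Temp + Strain + 2Stress  [with Temp=10, Strain=16, Stress=4]  = 4
Wear = Temp*Creep  [with Temp=10, Creep=4]  = 40

40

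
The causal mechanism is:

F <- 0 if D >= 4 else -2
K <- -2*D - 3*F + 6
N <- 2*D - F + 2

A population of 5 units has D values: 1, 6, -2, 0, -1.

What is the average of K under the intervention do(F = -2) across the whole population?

The intervention sets F=-2 in all 5 units regardless of D. Recomputing K per unit gives 10, 0, 16, 12, 14; average 10.4.

10.4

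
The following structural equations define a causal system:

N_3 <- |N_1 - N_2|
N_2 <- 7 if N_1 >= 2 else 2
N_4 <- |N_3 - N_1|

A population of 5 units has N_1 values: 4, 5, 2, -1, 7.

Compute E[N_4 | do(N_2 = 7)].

Every unit gets N_2=7 under the intervention. N_4 values become 1, 3, 3, 9, 7; E[N_4|do(N_2=7)] = 4.6.

4.6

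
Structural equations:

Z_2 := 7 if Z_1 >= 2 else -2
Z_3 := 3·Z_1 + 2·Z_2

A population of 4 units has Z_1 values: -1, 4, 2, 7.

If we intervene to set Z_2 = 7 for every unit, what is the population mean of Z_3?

Every unit gets Z_2=7 under the intervention. Z_3 values become 11, 26, 20, 35; E[Z_3|do(Z_2=7)] = 23.

23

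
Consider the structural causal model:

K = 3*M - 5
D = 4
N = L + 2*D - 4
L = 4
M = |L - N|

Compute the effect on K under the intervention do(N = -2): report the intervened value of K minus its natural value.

do(N=-2) replaces the equation N = L + 2*D - 4 with the constant N = -2.
M = |L - N|  [with L=4, N=-2]  = 6
K = 3*M - 5  [with M=6]  = 13
Without intervention: N = L + 2*D - 4  [with L=4, D=4]  = 8; M = |L - N|  [with L=4, N=8]  = 4; K = 3*M - 5  [with M=4]  = 7.
Change = 13 − 7 = 6.

6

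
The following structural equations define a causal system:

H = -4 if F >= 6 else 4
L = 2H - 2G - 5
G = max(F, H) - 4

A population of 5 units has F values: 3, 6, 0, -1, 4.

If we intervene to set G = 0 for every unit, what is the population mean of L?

Under do(G=0), G's equation is replaced by G=0 for every unit. Per-unit L: 3, -13, 3, 3, 3. Mean = -0.2.

-0.2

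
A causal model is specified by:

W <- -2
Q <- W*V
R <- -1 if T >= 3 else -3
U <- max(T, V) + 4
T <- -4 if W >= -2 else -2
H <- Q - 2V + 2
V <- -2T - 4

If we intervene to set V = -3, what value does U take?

1

The intervention breaks the incoming arrows to V: V <- -2T - 4 no longer applies, and V = -3.
T = -4 if W >= -2 else -2  [with W=-2]  = -4
U = max(T, V) + 4  [with T=-4, V=-3]  = 1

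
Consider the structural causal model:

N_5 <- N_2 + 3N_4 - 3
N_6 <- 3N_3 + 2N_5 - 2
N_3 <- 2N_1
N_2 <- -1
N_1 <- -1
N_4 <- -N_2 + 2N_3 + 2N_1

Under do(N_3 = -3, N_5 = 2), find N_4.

The joint intervention fixes N_3 = -3, N_5 = 2, removing each variable's own equation.
N_4 = -N_2 + 2N_3 + 2N_1  [with N_2=-1, N_3=-3, N_1=-1]  = -7

-7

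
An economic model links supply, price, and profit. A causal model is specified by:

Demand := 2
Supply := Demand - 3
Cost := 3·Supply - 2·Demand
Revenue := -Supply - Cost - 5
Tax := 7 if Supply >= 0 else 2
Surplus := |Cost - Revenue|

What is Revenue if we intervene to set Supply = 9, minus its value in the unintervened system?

-40

Under do(Supply=9), the mechanism Supply := Demand - 3 is discarded; Supply is fixed at 9.
Cost = 3·Supply - 2·Demand  [with Supply=9, Demand=2]  = 23
Revenue = -Supply - Cost - 5  [with Supply=9, Cost=23]  = -37
Without intervention: Supply = Demand - 3  [with Demand=2]  = -1; Cost = 3·Supply - 2·Demand  [with Supply=-1, Demand=2]  = -7; Revenue = -Supply - Cost - 5  [with Supply=-1, Cost=-7]  = 3.
Change = -37 − 3 = -40.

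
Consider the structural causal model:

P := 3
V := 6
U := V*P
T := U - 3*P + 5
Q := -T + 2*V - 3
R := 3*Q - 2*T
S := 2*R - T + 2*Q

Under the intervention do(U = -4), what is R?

67

The intervention breaks the incoming arrows to U: U := V*P no longer applies, and U = -4.
T = U - 3*P + 5  [with U=-4, P=3]  = -8
Q = -T + 2*V - 3  [with T=-8, V=6]  = 17
R = 3*Q - 2*T  [with Q=17, T=-8]  = 67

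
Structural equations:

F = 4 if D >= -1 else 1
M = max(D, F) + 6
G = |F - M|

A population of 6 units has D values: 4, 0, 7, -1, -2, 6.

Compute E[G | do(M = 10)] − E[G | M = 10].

Every unit gets M=10 under the intervention. G values become 6, 6, 6, 6, 9, 6; E[G|do(M=10)] = 6.5.
Conditioning on M=10 selects the 3 unit(s) with D ∈ {4, 0, -1}. Their G values: 6, 6, 6. Mean = 6.
Difference = 6.5 − 6 = 0.5.

0.5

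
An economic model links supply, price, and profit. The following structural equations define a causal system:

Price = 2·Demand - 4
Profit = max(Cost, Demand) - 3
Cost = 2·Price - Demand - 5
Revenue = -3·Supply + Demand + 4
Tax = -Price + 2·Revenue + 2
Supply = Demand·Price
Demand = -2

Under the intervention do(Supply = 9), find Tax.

-40

The intervention breaks the incoming arrows to Supply: Supply = Demand·Price no longer applies, and Supply = 9.
Price = 2·Demand - 4  [with Demand=-2]  = -8
Revenue = -3·Supply + Demand + 4  [with Supply=9, Demand=-2]  = -25
Tax = -Price + 2·Revenue + 2  [with Price=-8, Revenue=-25]  = -40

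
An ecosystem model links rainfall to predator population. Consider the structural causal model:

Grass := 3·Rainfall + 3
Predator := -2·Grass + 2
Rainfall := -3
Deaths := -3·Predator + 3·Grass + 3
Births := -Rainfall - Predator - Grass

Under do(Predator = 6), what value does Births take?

The intervention breaks the incoming arrows to Predator: Predator := -2·Grass + 2 no longer applies, and Predator = 6.
Grass = 3·Rainfall + 3  [with Rainfall=-3]  = -6
Births = -Rainfall - Predator - Grass  [with Rainfall=-3, Predator=6, Grass=-6]  = 3

3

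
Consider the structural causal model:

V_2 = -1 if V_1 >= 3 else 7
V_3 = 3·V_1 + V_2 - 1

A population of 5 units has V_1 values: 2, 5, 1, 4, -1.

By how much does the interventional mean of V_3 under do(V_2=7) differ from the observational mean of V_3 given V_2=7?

do(V_2=7) breaks V_2's dependence on V_1. With V_2=7 fixed, V_3 across the units is 12, 21, 9, 18, 3, mean 12.6.
E[V_3|V_2=7] averages over only the 3 units with V_2=7 (V_1 = 2, 1, -1): V_3 = 12, 9, 3, mean 8.
Difference = 12.6 − 8 = 4.6.

4.6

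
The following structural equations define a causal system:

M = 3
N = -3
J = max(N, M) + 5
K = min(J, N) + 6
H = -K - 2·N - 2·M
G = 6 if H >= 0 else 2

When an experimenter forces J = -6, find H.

0

do(J=-6) replaces the equation J = max(N, M) + 5 with the constant J = -6.
K = min(J, N) + 6  [with J=-6, N=-3]  = 0
H = -K - 2·N - 2·M  [with K=0, N=-3, M=3]  = 0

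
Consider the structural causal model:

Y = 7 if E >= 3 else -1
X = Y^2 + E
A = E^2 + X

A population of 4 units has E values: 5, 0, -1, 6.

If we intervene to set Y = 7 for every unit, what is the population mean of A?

The intervention sets Y=7 in all 4 units regardless of E. Recomputing A per unit gives 79, 49, 49, 91; average 67.

67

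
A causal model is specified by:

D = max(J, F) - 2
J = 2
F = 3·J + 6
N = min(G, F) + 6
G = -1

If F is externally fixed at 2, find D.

0

do(F=2) replaces the equation F = 3·J + 6 with the constant F = 2.
D = max(J, F) - 2  [with J=2, F=2]  = 0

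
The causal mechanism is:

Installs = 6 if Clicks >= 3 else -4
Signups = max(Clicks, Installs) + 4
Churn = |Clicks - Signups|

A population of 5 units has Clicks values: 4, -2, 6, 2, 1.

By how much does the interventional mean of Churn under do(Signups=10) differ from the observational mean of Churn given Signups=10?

2.8

do(Signups=10) breaks Signups's dependence on Clicks. With Signups=10 fixed, Churn across the units is 6, 12, 4, 8, 9, mean 7.8.
Observing Signups=10 restricts to units where Signups's equation naturally yields 10: Clicks ∈ {4, 6}. In that subpopulation Churn = 6, 4, mean 5.
Difference = 7.8 − 5 = 2.8.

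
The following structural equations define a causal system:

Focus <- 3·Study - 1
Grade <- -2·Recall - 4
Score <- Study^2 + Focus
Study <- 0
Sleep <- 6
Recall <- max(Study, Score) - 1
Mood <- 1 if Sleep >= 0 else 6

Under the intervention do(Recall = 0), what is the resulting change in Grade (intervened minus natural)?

Intervening sets Recall = 0 and removes its equation (Recall <- max(Study, Score) - 1).
Grade = -2·Recall - 4  [with Recall=0]  = -4
Without intervention: Focus = 3·Study - 1  [with Study=0]  = -1; Score = Study^2 + Focus  [with Study=0, Focus=-1]  = -1; Recall = max(Study, Score) - 1  [with Study=0, Score=-1]  = -1; Grade = -2·Recall - 4  [with Recall=-1]  = -2.
Change = -4 − (-2) = -2.

-2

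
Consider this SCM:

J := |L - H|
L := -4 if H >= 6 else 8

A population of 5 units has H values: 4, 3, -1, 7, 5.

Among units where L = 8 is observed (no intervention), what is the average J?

5.25

Observing L=8 restricts to units where L's equation naturally yields 8: H ∈ {4, 3, -1, 5}. In that subpopulation J = 4, 5, 9, 3, mean 5.25.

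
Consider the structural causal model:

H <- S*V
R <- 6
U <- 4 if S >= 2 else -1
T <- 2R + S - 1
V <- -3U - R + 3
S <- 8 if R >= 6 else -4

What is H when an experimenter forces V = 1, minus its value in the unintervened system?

128

Intervening sets V = 1 and removes its equation (V <- -3U - R + 3).
S = 8 if R >= 6 else -4  [with R=6]  = 8
H = S*V  [with S=8, V=1]  = 8
Without intervention: S = 8 if R >= 6 else -4  [with R=6]  = 8; U = 4 if S >= 2 else -1  [with S=8]  = 4; V = -3U - R + 3  [with U=4, R=6]  = -15; H = S*V  [with S=8, V=-15]  = -120.
Change = 8 − (-120) = 128.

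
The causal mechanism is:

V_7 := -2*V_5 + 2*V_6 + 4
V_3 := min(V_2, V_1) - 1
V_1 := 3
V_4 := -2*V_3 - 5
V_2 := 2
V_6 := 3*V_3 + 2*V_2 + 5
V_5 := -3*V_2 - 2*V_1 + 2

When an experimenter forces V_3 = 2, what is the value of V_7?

The intervention breaks the incoming arrows to V_3: V_3 := min(V_2, V_1) - 1 no longer applies, and V_3 = 2.
V_5 = -3*V_2 - 2*V_1 + 2  [with V_2=2, V_1=3]  = -10
V_6 = 3*V_3 + 2*V_2 + 5  [with V_3=2, V_2=2]  = 15
V_7 = -2*V_5 + 2*V_6 + 4  [with V_5=-10, V_6=15]  = 54

54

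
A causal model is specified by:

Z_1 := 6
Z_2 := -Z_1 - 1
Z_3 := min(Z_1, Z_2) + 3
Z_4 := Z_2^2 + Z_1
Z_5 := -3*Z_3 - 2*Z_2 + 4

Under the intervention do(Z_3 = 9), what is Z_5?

do(Z_3=9) replaces the equation Z_3 := min(Z_1, Z_2) + 3 with the constant Z_3 = 9.
Z_2 = -Z_1 - 1  [with Z_1=6]  = -7
Z_5 = -3*Z_3 - 2*Z_2 + 4  [with Z_3=9, Z_2=-7]  = -9

-9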